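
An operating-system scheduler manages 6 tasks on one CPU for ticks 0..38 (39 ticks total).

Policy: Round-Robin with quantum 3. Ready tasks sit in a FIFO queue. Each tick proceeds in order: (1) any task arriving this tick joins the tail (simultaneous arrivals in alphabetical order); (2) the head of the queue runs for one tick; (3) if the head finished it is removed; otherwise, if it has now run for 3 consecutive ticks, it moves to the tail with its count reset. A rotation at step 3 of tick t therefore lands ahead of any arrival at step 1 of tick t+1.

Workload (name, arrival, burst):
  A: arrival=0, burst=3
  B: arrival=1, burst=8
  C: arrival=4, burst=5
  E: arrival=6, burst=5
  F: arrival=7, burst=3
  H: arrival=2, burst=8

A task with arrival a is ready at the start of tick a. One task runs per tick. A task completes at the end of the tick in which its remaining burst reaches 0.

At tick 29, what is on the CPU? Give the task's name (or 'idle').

running at tick 29 = E

t=0: queue=[A] q_used=0 → run A
t=1: queue=[A,B] q_used=1 → run A
t=2: queue=[A,B,H] q_used=2 → run A
t=3: queue=[B,H] q_used=0 → run B
t=4: queue=[B,H,C] q_used=1 → run B
t=5: queue=[B,H,C] q_used=2 → run B
t=6: queue=[H,C,B,E] q_used=0 → run H
t=7: queue=[H,C,B,E,F] q_used=1 → run H
t=8: queue=[H,C,B,E,F] q_used=2 → run H
t=9: queue=[C,B,E,F,H] q_used=0 → run C
t=10: queue=[C,B,E,F,H] q_used=1 → run C
t=11: queue=[C,B,E,F,H] q_used=2 → run C
t=12: queue=[B,E,F,H,C] q_used=0 → run B
t=13: queue=[B,E,F,H,C] q_used=1 → run B
t=14: queue=[B,E,F,H,C] q_used=2 → run B
t=15: queue=[E,F,H,C,B] q_used=0 → run E
t=16: queue=[E,F,H,C,B] q_used=1 → run E
t=17: queue=[E,F,H,C,B] q_used=2 → run E
t=18: queue=[F,H,C,B,E] q_used=0 → run F
t=19: queue=[F,H,C,B,E] q_used=1 → run F
t=20: queue=[F,H,C,B,E] q_used=2 → run F
t=21: queue=[H,C,B,E] q_used=0 → run H
t=22: queue=[H,C,B,E] q_used=1 → run H
t=23: queue=[H,C,B,E] q_used=2 → run H
t=24: queue=[C,B,E,H] q_used=0 → run C
t=25: queue=[C,B,E,H] q_used=1 → run C
t=26: queue=[B,E,H] q_used=0 → run B
t=27: queue=[B,E,H] q_used=1 → run B
t=28: queue=[E,H] q_used=0 → run E
t=29: queue=[E,H] q_used=1 → run E
t=30: queue=[H] q_used=0 → run H
t=31: queue=[H] q_used=1 → run H
t=32: (idle)
t=33: (idle)
t=34: (idle)
t=35: (idle)
t=36: (idle)
t=37: (idle)
t=38: (idle)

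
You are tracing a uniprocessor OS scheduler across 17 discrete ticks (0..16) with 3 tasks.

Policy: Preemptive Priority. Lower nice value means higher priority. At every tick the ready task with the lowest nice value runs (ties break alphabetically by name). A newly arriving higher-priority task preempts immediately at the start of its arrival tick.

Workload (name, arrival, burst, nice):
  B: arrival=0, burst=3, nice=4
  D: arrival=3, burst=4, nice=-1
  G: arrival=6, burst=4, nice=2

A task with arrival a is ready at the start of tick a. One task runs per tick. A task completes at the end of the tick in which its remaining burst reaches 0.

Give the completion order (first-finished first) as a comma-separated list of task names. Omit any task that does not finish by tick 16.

t=0: ready={B} → run B
t=1: ready={B} → run B
t=2: ready={B} → run B
t=3: ready={D} → run D
t=4: ready={D} → run D
t=5: ready={D} → run D
t=6: ready={D,G} → run D
t=7: ready={G} → run G
t=8: ready={G} → run G
t=9: ready={G} → run G
t=10: ready={G} → run G
t=11: (idle)
t=12: (idle)
t=13: (idle)
t=14: (idle)
t=15: (idle)
t=16: (idle)

completion order = B, D, G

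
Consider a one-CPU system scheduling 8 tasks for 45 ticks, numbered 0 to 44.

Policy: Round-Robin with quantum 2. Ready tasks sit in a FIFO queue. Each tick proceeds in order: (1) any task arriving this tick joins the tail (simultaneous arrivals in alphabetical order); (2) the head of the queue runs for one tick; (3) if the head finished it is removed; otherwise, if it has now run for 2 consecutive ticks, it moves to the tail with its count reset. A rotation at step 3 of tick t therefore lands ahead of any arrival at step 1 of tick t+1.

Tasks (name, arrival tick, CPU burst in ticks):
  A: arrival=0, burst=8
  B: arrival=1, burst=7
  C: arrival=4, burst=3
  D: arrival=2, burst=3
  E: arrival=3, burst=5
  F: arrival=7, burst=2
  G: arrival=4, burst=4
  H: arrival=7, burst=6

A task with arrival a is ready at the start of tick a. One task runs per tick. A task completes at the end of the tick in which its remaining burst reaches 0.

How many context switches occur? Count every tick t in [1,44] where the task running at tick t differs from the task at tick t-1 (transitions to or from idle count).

t=0: queue=[A] q_used=0 → run A
t=1: queue=[A,B] q_used=1 → run A
t=2: queue=[B,A,D] q_used=0 → run B
t=3: queue=[B,A,D,E] q_used=1 → run B
t=4: queue=[A,D,E,B,C,G] q_used=0 → run A
t=5: queue=[A,D,E,B,C,G] q_used=1 → run A
t=6: queue=[D,E,B,C,G,A] q_used=0 → run D
t=7: queue=[D,E,B,C,G,A,F,H] q_used=1 → run D
t=8: queue=[E,B,C,G,A,F,H,D] q_used=0 → run E
t=9: queue=[E,B,C,G,A,F,H,D] q_used=1 → run E
t=10: queue=[B,C,G,A,F,H,D,E] q_used=0 → run B
t=11: queue=[B,C,G,A,F,H,D,E] q_used=1 → run B
t=12: queue=[C,G,A,F,H,D,E,B] q_used=0 → run C
t=13: queue=[C,G,A,F,H,D,E,B] q_used=1 → run C
t=14: queue=[G,A,F,H,D,E,B,C] q_used=0 → run G
t=15: queue=[G,A,F,H,D,E,B,C] q_used=1 → run G
t=16: queue=[A,F,H,D,E,B,C,G] q_used=0 → run A
t=17: queue=[A,F,H,D,E,B,C,G] q_used=1 → run A
t=18: queue=[F,H,D,E,B,C,G,A] q_used=0 → run F
t=19: queue=[F,H,D,E,B,C,G,A] q_used=1 → run F
t=20: queue=[H,D,E,B,C,G,A] q_used=0 → run H
t=21: queue=[H,D,E,B,C,G,A] q_used=1 → run H
t=22: queue=[D,E,B,C,G,A,H] q_used=0 → run D
t=23: queue=[E,B,C,G,A,H] q_used=0 → run E
t=24: queue=[E,B,C,G,A,H] q_used=1 → run E
t=25: queue=[B,C,G,A,H,E] q_used=0 → run B
t=26: queue=[B,C,G,A,H,E] q_used=1 → run B
t=27: queue=[C,G,A,H,E,B] q_used=0 → run C
t=28: queue=[G,A,H,E,B] q_used=0 → run G
t=29: queue=[G,A,H,E,B] q_used=1 → run G
t=30: queue=[A,H,E,B] q_used=0 → run A
t=31: queue=[A,H,E,B] q_used=1 → run A
t=32: queue=[H,E,B] q_used=0 → run H
t=33: queue=[H,E,B] q_used=1 → run H
t=34: queue=[E,B,H] q_used=0 → run E
t=35: queue=[B,H] q_used=0 → run B
t=36: queue=[H] q_used=0 → run H
t=37: queue=[H] q_used=1 → run H
t=38: (idle)
t=39: (idle)
t=40: (idle)
t=41: (idle)
t=42: (idle)
t=43: (idle)
t=44: (idle)

context switches = 21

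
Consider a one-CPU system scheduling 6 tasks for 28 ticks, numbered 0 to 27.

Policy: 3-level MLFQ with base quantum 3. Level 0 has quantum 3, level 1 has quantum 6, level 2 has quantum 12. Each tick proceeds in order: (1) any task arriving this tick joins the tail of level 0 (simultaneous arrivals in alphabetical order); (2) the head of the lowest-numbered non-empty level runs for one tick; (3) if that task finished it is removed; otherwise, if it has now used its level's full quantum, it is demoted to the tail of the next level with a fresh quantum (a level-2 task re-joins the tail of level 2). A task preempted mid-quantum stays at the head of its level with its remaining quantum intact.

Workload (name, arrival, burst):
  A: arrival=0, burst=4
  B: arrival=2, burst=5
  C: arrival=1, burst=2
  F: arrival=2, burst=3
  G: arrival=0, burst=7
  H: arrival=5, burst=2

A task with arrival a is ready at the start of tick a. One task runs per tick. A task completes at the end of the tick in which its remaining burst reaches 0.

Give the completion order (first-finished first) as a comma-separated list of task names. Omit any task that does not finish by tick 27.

t=0: L0/L1/L2 = AG/-/- → run A
t=1: L0/L1/L2 = AGC/-/- → run A
t=2: L0/L1/L2 = AGCBF/-/- → run A
t=3: L0/L1/L2 = GCBF/A/- → run G
t=4: L0/L1/L2 = GCBF/A/- → run G
t=5: L0/L1/L2 = GCBFH/A/- → run G
t=6: L0/L1/L2 = CBFH/AG/- → run C
t=7: L0/L1/L2 = CBFH/AG/- → run C
t=8: L0/L1/L2 = BFH/AG/- → run B
t=9: L0/L1/L2 = BFH/AG/- → run B
t=10: L0/L1/L2 = BFH/AG/- → run B
t=11: L0/L1/L2 = FH/AGB/- → run F
t=12: L0/L1/L2 = FH/AGB/- → run F
t=13: L0/L1/L2 = FH/AGB/- → run F
t=14: L0/L1/L2 = H/AGB/- → run H
t=15: L0/L1/L2 = H/AGB/- → run H
t=16: L0/L1/L2 = -/AGB/- → run A
t=17: L0/L1/L2 = -/GB/- → run G
t=18: L0/L1/L2 = -/GB/- → run G
t=19: L0/L1/L2 = -/GB/- → run G
t=20: L0/L1/L2 = -/GB/- → run G
t=21: L0/L1/L2 = -/B/- → run B
t=22: L0/L1/L2 = -/B/- → run B
t=23: (idle)
t=24: (idle)
t=25: (idle)
t=26: (idle)
t=27: (idle)

completion order = C, F, H, A, G, B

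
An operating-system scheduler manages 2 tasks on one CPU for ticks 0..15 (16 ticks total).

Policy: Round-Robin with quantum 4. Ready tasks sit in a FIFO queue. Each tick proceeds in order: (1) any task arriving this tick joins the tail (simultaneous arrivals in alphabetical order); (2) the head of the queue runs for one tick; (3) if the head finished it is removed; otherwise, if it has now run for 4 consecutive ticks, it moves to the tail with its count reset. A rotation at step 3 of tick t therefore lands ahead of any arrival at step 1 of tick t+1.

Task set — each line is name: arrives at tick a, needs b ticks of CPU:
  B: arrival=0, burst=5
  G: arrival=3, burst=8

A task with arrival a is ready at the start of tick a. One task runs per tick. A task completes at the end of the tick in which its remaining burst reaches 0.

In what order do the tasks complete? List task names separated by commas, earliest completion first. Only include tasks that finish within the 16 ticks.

completion order = B, G

t=0: queue=[B] q_used=0 → run B
t=1: queue=[B] q_used=1 → run B
t=2: queue=[B] q_used=2 → run B
t=3: queue=[B,G] q_used=3 → run B
t=4: queue=[G,B] q_used=0 → run G
t=5: queue=[G,B] q_used=1 → run G
t=6: queue=[G,B] q_used=2 → run G
t=7: queue=[G,B] q_used=3 → run G
t=8: queue=[B,G] q_used=0 → run B
t=9: queue=[G] q_used=0 → run G
t=10: queue=[G] q_used=1 → run G
t=11: queue=[G] q_used=2 → run G
t=12: queue=[G] q_used=3 → run G
t=13: (idle)
t=14: (idle)
t=15: (idle)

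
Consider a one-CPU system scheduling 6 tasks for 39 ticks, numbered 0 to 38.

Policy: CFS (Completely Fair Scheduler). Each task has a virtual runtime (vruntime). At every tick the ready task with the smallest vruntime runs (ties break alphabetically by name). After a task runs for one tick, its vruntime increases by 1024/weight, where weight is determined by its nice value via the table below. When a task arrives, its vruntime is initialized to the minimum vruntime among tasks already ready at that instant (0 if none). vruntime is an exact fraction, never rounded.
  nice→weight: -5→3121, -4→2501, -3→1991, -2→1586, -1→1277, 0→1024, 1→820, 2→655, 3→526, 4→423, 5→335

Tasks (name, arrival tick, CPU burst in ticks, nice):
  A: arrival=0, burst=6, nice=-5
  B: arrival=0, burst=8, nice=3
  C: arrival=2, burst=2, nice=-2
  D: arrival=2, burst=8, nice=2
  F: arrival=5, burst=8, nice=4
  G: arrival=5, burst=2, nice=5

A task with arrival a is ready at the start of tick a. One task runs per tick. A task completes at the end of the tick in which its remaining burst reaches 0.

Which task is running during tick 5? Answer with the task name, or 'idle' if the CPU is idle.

running at tick 5 = A

t=0: vr[A=0 B=0] → run A
t=1: vr[A=1024/3121 B=0] → run B
t=2: vr[A=1024/3121 B=512/263 C=1024/3121 D=1024/3121] → run A
t=3: vr[A=2048/3121 B=512/263 C=1024/3121 D=1024/3121] → run C
t=4: vr[A=2048/3121 B=512/263 C=2409984/2474953 D=1024/3121] → run D
t=5: vr[A=2048/3121 B=512/263 C=2409984/2474953 D=3866624/2044255 F=2048/3121 G=2048/3121] → run A
t=6: vr[A=3072/3121 B=512/263 C=2409984/2474953 D=3866624/2044255 F=2048/3121 G=2048/3121] → run F
t=7: vr[A=3072/3121 B=512/263 C=2409984/2474953 D=3866624/2044255 F=4062208/1320183 G=2048/3121] → run G
t=8: vr[A=3072/3121 B=512/263 C=2409984/2474953 D=3866624/2044255 F=4062208/1320183 G=3881984/1045535] → run C
t=9: vr[A=3072/3121 B=512/263 D=3866624/2044255 F=4062208/1320183 G=3881984/1045535] → run A
t=10: vr[A=4096/3121 B=512/263 D=3866624/2044255 F=4062208/1320183 G=3881984/1045535] → run A
t=11: vr[A=5120/3121 B=512/263 D=3866624/2044255 F=4062208/1320183 G=3881984/1045535] → run A
t=12: vr[B=512/263 D=3866624/2044255 F=4062208/1320183 G=3881984/1045535] → run D
t=13: vr[B=512/263 D=7062528/2044255 F=4062208/1320183 G=3881984/1045535] → run B
t=14: vr[B=1024/263 D=7062528/2044255 F=4062208/1320183 G=3881984/1045535] → run F
t=15: vr[B=1024/263 D=7062528/2044255 F=7258112/1320183 G=3881984/1045535] → run D
t=16: vr[B=1024/263 D=10258432/2044255 F=7258112/1320183 G=3881984/1045535] → run G
t=17: vr[B=1024/263 D=10258432/2044255 F=7258112/1320183] → run B
t=18: vr[B=1536/263 D=10258432/2044255 F=7258112/1320183] → run D
t=19: vr[B=1536/263 D=13454336/2044255 F=7258112/1320183] → run F
t=20: vr[B=1536/263 D=13454336/2044255 F=3484672/440061] → run B
t=21: vr[B=2048/263 D=13454336/2044255 F=3484672/440061] → run D
t=22: vr[B=2048/263 D=3330048/408851 F=3484672/440061] → run B
t=23: vr[B=2560/263 D=3330048/408851 F=3484672/440061] → run F
t=24: vr[B=2560/263 D=3330048/408851 F=13649920/1320183] → run D
t=25: vr[B=2560/263 D=19846144/2044255 F=13649920/1320183] → run D
t=26: vr[B=2560/263 D=23042048/2044255 F=13649920/1320183] → run B
t=27: vr[B=3072/263 D=23042048/2044255 F=13649920/1320183] → run F
t=28: vr[B=3072/263 D=23042048/2044255 F=16845824/1320183] → run D
t=29: vr[B=3072/263 F=16845824/1320183] → run B
t=30: vr[B=3584/263 F=16845824/1320183] → run F
t=31: vr[B=3584/263 F=6680576/440061] → run B
t=32: vr[F=6680576/440061] → run F
t=33: vr[F=23237632/1320183] → run F
t=34: (idle)
t=35: (idle)
t=36: (idle)
t=37: (idle)
t=38: (idle)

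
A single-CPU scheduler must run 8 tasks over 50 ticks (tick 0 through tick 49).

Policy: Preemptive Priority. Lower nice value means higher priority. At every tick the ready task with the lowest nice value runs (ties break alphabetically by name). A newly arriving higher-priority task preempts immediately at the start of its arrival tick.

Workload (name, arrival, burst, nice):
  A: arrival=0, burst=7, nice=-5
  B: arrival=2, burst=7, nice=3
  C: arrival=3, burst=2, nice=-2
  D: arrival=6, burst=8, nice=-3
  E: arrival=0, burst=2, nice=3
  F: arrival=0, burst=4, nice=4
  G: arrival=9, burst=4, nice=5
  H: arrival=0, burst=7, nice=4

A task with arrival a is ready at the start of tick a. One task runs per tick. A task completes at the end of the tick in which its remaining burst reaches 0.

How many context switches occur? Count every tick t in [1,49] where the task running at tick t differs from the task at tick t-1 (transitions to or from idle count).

t=0: ready={A,E,F,H} → run A
t=1: ready={A,E,F,H} → run A
t=2: ready={A,B,E,F,H} → run A
t=3: ready={A,B,C,E,F,H} → run A
t=4: ready={A,B,C,E,F,H} → run A
t=5: ready={A,B,C,E,F,H} → run A
t=6: ready={A,B,C,D,E,F,H} → run A
t=7: ready={B,C,D,E,F,H} → run D
t=8: ready={B,C,D,E,F,H} → run D
t=9: ready={B,C,D,E,F,G,H} → run D
t=10: ready={B,C,D,E,F,G,H} → run D
t=11: ready={B,C,D,E,F,G,H} → run D
t=12: ready={B,C,D,E,F,G,H} → run D
t=13: ready={B,C,D,E,F,G,H} → run D
t=14: ready={B,C,D,E,F,G,H} → run D
t=15: ready={B,C,E,F,G,H} → run C
t=16: ready={B,C,E,F,G,H} → run C
t=17: ready={B,E,F,G,H} → run B
t=18: ready={B,E,F,G,H} → run B
t=19: ready={B,E,F,G,H} → run B
t=20: ready={B,E,F,G,H} → run B
t=21: ready={B,E,F,G,H} → run B
t=22: ready={B,E,F,G,H} → run B
t=23: ready={B,E,F,G,H} → run B
t=24: ready={E,F,G,H} → run E
t=25: ready={E,F,G,H} → run E
t=26: ready={F,G,H} → run F
t=27: ready={F,G,H} → run F
t=28: ready={F,G,H} → run F
t=29: ready={F,G,H} → run F
t=30: ready={G,H} → run H
t=31: ready={G,H} → run H
t=32: ready={G,H} → run H
t=33: ready={G,H} → run H
t=34: ready={G,H} → run H
t=35: ready={G,H} → run H
t=36: ready={G,H} → run H
t=37: ready={G} → run G
t=38: ready={G} → run G
t=39: ready={G} → run G
t=40: ready={G} → run G
t=41: (idle)
t=42: (idle)
t=43: (idle)
t=44: (idle)
t=45: (idle)
t=46: (idle)
t=47: (idle)
t=48: (idle)
t=49: (idle)

context switches = 8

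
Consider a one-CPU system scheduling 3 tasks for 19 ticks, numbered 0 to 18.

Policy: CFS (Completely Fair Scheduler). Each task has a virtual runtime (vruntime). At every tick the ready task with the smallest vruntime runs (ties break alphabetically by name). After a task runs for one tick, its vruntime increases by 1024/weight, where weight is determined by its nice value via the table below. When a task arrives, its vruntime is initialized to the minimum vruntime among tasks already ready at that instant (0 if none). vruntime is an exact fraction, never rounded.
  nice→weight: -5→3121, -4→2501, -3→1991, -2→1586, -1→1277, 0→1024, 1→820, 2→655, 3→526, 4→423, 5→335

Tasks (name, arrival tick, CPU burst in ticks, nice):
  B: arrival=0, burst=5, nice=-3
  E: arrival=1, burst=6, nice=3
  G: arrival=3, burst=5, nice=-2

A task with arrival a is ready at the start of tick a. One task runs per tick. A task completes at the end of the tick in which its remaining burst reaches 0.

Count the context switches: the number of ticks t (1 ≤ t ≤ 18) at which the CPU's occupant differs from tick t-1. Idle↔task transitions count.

context switches = 11

t=0: vr[B=0] → run B
t=1: vr[B=1024/1991 E=1024/1991] → run B
t=2: vr[B=2048/1991 E=1024/1991] → run E
t=3: vr[B=2048/1991 E=1288704/523633 G=2048/1991] → run B
t=4: vr[B=3072/1991 E=1288704/523633 G=2048/1991] → run G
t=5: vr[B=3072/1991 E=1288704/523633 G=2643456/1578863] → run B
t=6: vr[B=4096/1991 E=1288704/523633 G=2643456/1578863] → run G
t=7: vr[B=4096/1991 E=1288704/523633 G=3662848/1578863] → run B
t=8: vr[E=1288704/523633 G=3662848/1578863] → run G
t=9: vr[E=1288704/523633 G=4682240/1578863] → run E
t=10: vr[E=2308096/523633 G=4682240/1578863] → run G
t=11: vr[E=2308096/523633 G=5701632/1578863] → run G
t=12: vr[E=2308096/523633] → run E
t=13: vr[E=3327488/523633] → run E
t=14: vr[E=4346880/523633] → run E
t=15: vr[E=5366272/523633] → run E
t=16: (idle)
t=17: (idle)
t=18: (idle)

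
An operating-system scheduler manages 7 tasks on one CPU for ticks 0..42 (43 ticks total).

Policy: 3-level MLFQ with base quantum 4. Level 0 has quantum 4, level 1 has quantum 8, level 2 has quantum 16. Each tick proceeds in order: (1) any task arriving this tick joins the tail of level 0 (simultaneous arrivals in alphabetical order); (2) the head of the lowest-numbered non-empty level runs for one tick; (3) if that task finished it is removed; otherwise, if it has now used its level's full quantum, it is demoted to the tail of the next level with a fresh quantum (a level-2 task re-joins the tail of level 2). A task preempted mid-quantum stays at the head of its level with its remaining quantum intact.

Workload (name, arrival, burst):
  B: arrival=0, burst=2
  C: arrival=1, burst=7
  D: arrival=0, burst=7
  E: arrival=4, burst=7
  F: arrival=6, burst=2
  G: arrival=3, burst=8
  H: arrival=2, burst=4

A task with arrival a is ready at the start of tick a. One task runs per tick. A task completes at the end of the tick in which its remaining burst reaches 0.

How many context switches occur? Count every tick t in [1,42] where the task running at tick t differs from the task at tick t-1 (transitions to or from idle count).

t=0: L0/L1/L2 = BD/-/- → run B
t=1: L0/L1/L2 = BDC/-/- → run B
t=2: L0/L1/L2 = DCH/-/- → run D
t=3: L0/L1/L2 = DCHG/-/- → run D
t=4: L0/L1/L2 = DCHGE/-/- → run D
t=5: L0/L1/L2 = DCHGE/-/- → run D
t=6: L0/L1/L2 = CHGEF/D/- → run C
t=7: L0/L1/L2 = CHGEF/D/- → run C
t=8: L0/L1/L2 = CHGEF/D/- → run C
t=9: L0/L1/L2 = CHGEF/D/- → run C
t=10: L0/L1/L2 = HGEF/DC/- → run H
t=11: L0/L1/L2 = HGEF/DC/- → run H
t=12: L0/L1/L2 = HGEF/DC/- → run H
t=13: L0/L1/L2 = HGEF/DC/- → run H
t=14: L0/L1/L2 = GEF/DC/- → run G
t=15: L0/L1/L2 = GEF/DC/- → run G
t=16: L0/L1/L2 = GEF/DC/- → run G
t=17: L0/L1/L2 = GEF/DC/- → run G
t=18: L0/L1/L2 = EF/DCG/- → run E
t=19: L0/L1/L2 = EF/DCG/- → run E
t=20: L0/L1/L2 = EF/DCG/- → run E
t=21: L0/L1/L2 = EF/DCG/- → run E
t=22: L0/L1/L2 = F/DCGE/- → run F
t=23: L0/L1/L2 = F/DCGE/- → run F
t=24: L0/L1/L2 = -/DCGE/- → run D
t=25: L0/L1/L2 = -/DCGE/- → run D
t=26: L0/L1/L2 = -/DCGE/- → run D
t=27: L0/L1/L2 = -/CGE/- → run C
t=28: L0/L1/L2 = -/CGE/- → run C
t=29: L0/L1/L2 = -/CGE/- → run C
t=30: L0/L1/L2 = -/GE/- → run G
t=31: L0/L1/L2 = -/GE/- → run G
t=32: L0/L1/L2 = -/GE/- → run G
t=33: L0/L1/L2 = -/GE/- → run G
t=34: L0/L1/L2 = -/E/- → run E
t=35: L0/L1/L2 = -/E/- → run E
t=36: L0/L1/L2 = -/E/- → run E
t=37: (idle)
t=38: (idle)
t=39: (idle)
t=40: (idle)
t=41: (idle)
t=42: (idle)

context switches = 11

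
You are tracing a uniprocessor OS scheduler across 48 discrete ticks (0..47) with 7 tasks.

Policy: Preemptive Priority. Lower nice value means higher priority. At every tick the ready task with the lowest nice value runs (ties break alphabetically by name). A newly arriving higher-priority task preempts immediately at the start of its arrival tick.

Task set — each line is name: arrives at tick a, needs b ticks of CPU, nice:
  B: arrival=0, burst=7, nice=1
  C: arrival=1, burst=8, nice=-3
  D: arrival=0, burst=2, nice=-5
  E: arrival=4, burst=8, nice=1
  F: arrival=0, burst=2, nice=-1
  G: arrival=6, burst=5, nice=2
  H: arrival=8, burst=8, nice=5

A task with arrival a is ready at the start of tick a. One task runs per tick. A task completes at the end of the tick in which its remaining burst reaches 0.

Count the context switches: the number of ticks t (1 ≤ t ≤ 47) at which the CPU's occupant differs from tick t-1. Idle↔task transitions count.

context switches = 7

t=0: ready={B,D,F} → run D
t=1: ready={B,C,D,F} → run D
t=2: ready={B,C,F} → run C
t=3: ready={B,C,F} → run C
t=4: ready={B,C,E,F} → run C
t=5: ready={B,C,E,F} → run C
t=6: ready={B,C,E,F,G} → run C
t=7: ready={B,C,E,F,G} → run C
t=8: ready={B,C,E,F,G,H} → run C
t=9: ready={B,C,E,F,G,H} → run C
t=10: ready={B,E,F,G,H} → run F
t=11: ready={B,E,F,G,H} → run F
t=12: ready={B,E,G,H} → run B
t=13: ready={B,E,G,H} → run B
t=14: ready={B,E,G,H} → run B
t=15: ready={B,E,G,H} → run B
t=16: ready={B,E,G,H} → run B
t=17: ready={B,E,G,H} → run B
t=18: ready={B,E,G,H} → run B
t=19: ready={E,G,H} → run E
t=20: ready={E,G,H} → run E
t=21: ready={E,G,H} → run E
t=22: ready={E,G,H} → run E
t=23: ready={E,G,H} → run E
t=24: ready={E,G,H} → run E
t=25: ready={E,G,H} → run E
t=26: ready={E,G,H} → run E
t=27: ready={G,H} → run G
t=28: ready={G,H} → run G
t=29: ready={G,H} → run G
t=30: ready={G,H} → run G
t=31: ready={G,H} → run G
t=32: ready={H} → run H
t=33: ready={H} → run H
t=34: ready={H} → run H
t=35: ready={H} → run H
t=36: ready={H} → run H
t=37: ready={H} → run H
t=38: ready={H} → run H
t=39: ready={H} → run H
t=40: (idle)
t=41: (idle)
t=42: (idle)
t=43: (idle)
t=44: (idle)
t=45: (idle)
t=46: (idle)
t=47: (idle)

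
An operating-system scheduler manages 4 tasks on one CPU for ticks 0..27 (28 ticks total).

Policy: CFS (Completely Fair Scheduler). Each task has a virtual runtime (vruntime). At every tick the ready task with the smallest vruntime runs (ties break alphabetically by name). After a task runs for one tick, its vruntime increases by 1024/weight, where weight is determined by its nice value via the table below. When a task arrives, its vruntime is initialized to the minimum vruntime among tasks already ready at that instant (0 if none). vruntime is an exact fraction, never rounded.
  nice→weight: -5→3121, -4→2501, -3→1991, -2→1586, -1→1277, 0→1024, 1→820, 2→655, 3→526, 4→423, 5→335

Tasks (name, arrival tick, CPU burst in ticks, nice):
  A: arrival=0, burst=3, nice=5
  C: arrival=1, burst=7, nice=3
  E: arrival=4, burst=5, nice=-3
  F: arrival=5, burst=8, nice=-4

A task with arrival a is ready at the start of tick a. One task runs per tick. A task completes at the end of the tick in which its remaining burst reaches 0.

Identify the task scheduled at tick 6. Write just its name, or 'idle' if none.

running at tick 6 = F

t=0: vr[A=0] → run A
t=1: vr[A=1024/335 C=1024/335] → run A
t=2: vr[A=2048/335 C=1024/335] → run C
t=3: vr[A=2048/335 C=440832/88105] → run C
t=4: vr[A=2048/335 C=612352/88105 E=2048/335] → run A
t=5: vr[C=612352/88105 E=2048/335 F=2048/335] → run E
t=6: vr[C=612352/88105 E=4420608/666985 F=2048/335] → run F
t=7: vr[C=612352/88105 E=4420608/666985 F=5465088/837835] → run F
t=8: vr[C=612352/88105 E=4420608/666985 F=5808128/837835] → run E
t=9: vr[C=612352/88105 E=4763648/666985 F=5808128/837835] → run F
t=10: vr[C=612352/88105 E=4763648/666985 F=6151168/837835] → run C
t=11: vr[C=783872/88105 E=4763648/666985 F=6151168/837835] → run E
t=12: vr[C=783872/88105 E=5106688/666985 F=6151168/837835] → run F
t=13: vr[C=783872/88105 E=5106688/666985 F=6494208/837835] → run E
t=14: vr[C=783872/88105 E=5449728/666985 F=6494208/837835] → run F
t=15: vr[C=783872/88105 E=5449728/666985 F=6837248/837835] → run F
t=16: vr[C=783872/88105 E=5449728/666985 F=7180288/837835] → run E
t=17: vr[C=783872/88105 F=7180288/837835] → run F
t=18: vr[C=783872/88105 F=7523328/837835] → run C
t=19: vr[C=955392/88105 F=7523328/837835] → run F
t=20: vr[C=955392/88105] → run C
t=21: vr[C=1126912/88105] → run C
t=22: vr[C=1298432/88105] → run C
t=23: (idle)
t=24: (idle)
t=25: (idle)
t=26: (idle)
t=27: (idle)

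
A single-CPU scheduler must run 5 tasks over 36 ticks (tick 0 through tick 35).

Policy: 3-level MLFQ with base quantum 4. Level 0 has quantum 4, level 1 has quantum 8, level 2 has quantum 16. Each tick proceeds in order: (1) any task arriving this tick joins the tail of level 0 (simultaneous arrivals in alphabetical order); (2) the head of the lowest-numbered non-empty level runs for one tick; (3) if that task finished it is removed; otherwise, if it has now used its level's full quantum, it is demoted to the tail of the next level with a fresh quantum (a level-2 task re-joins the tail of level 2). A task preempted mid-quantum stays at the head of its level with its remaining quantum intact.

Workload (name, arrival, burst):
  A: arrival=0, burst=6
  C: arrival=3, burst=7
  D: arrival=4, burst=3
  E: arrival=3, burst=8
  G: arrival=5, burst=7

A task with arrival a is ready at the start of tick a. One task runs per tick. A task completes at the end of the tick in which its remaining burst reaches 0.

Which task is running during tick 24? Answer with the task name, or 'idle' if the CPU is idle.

t=0: L0/L1/L2 = A/-/- → run A
t=1: L0/L1/L2 = A/-/- → run A
t=2: L0/L1/L2 = A/-/- → run A
t=3: L0/L1/L2 = ACE/-/- → run A
t=4: L0/L1/L2 = CED/A/- → run C
t=5: L0/L1/L2 = CEDG/A/- → run C
t=6: L0/L1/L2 = CEDG/A/- → run C
t=7: L0/L1/L2 = CEDG/A/- → run C
t=8: L0/L1/L2 = EDG/AC/- → run E
t=9: L0/L1/L2 = EDG/AC/- → run E
t=10: L0/L1/L2 = EDG/AC/- → run E
t=11: L0/L1/L2 = EDG/AC/- → run E
t=12: L0/L1/L2 = DG/ACE/- → run D
t=13: L0/L1/L2 = DG/ACE/- → run D
t=14: L0/L1/L2 = DG/ACE/- → run D
t=15: L0/L1/L2 = G/ACE/- → run G
t=16: L0/L1/L2 = G/ACE/- → run G
t=17: L0/L1/L2 = G/ACE/- → run G
t=18: L0/L1/L2 = G/ACE/- → run G
t=19: L0/L1/L2 = -/ACEG/- → run A
t=20: L0/L1/L2 = -/ACEG/- → run A
t=21: L0/L1/L2 = -/CEG/- → run C
t=22: L0/L1/L2 = -/CEG/- → run C
t=23: L0/L1/L2 = -/CEG/- → run C
t=24: L0/L1/L2 = -/EG/- → run E
t=25: L0/L1/L2 = -/EG/- → run E
t=26: L0/L1/L2 = -/EG/- → run E
t=27: L0/L1/L2 = -/EG/- → run E
t=28: L0/L1/L2 = -/G/- → run G
t=29: L0/L1/L2 = -/G/- → run G
t=30: L0/L1/L2 = -/G/- → run G
t=31: (idle)
t=32: (idle)
t=33: (idle)
t=34: (idle)
t=35: (idle)

running at tick 24 = E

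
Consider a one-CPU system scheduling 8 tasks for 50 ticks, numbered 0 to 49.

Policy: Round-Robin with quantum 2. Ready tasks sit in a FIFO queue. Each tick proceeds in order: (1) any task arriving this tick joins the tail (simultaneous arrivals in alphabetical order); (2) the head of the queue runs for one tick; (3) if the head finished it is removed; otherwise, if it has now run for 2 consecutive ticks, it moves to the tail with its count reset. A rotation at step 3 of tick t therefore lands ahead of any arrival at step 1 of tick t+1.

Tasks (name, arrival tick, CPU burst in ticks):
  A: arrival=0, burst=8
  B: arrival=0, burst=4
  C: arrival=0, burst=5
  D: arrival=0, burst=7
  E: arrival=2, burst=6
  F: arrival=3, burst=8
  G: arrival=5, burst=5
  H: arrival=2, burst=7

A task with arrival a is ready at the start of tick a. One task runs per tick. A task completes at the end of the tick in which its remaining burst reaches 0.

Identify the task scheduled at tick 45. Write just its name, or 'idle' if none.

t=0: queue=[A,B,C,D] q_used=0 → run A
t=1: queue=[A,B,C,D] q_used=1 → run A
t=2: queue=[B,C,D,A,E,H] q_used=0 → run B
t=3: queue=[B,C,D,A,E,H,F] q_used=1 → run B
t=4: queue=[C,D,A,E,H,F,B] q_used=0 → run C
t=5: queue=[C,D,A,E,H,F,B,G] q_used=1 → run C
t=6: queue=[D,A,E,H,F,B,G,C] q_used=0 → run D
t=7: queue=[D,A,E,H,F,B,G,C] q_used=1 → run D
t=8: queue=[A,E,H,F,B,G,C,D] q_used=0 → run A
t=9: queue=[A,E,H,F,B,G,C,D] q_used=1 → run A
t=10: queue=[E,H,F,B,G,C,D,A] q_used=0 → run E
t=11: queue=[E,H,F,B,G,C,D,A] q_used=1 → run E
t=12: queue=[H,F,B,G,C,D,A,E] q_used=0 → run H
t=13: queue=[H,F,B,G,C,D,A,E] q_used=1 → run H
t=14: queue=[F,B,G,C,D,A,E,H] q_used=0 → run F
t=15: queue=[F,B,G,C,D,A,E,H] q_used=1 → run F
t=16: queue=[B,G,C,D,A,E,H,F] q_used=0 → run B
t=17: queue=[B,G,C,D,A,E,H,F] q_used=1 → run B
t=18: queue=[G,C,D,A,E,H,F] q_used=0 → run G
t=19: queue=[G,C,D,A,E,H,F] q_used=1 → run G
t=20: queue=[C,D,A,E,H,F,G] q_used=0 → run C
t=21: queue=[C,D,A,E,H,F,G] q_used=1 → run C
t=22: queue=[D,A,E,H,F,G,C] q_used=0 → run D
t=23: queue=[D,A,E,H,F,G,C] q_used=1 → run D
t=24: queue=[A,E,H,F,G,C,D] q_used=0 → run A
t=25: queue=[A,E,H,F,G,C,D] q_used=1 → run A
t=26: queue=[E,H,F,G,C,D,A] q_used=0 → run E
t=27: queue=[E,H,F,G,C,D,A] q_used=1 → run E
t=28: queue=[H,F,G,C,D,A,E] q_used=0 → run H
t=29: queue=[H,F,G,C,D,A,E] q_used=1 → run H
t=30: queue=[F,G,C,D,A,E,H] q_used=0 → run F
t=31: queue=[F,G,C,D,A,E,H] q_used=1 → run F
t=32: queue=[G,C,D,A,E,H,F] q_used=0 → run G
t=33: queue=[G,C,D,A,E,H,F] q_used=1 → run G
t=34: queue=[C,D,A,E,H,F,G] q_used=0 → run C
t=35: queue=[D,A,E,H,F,G] q_used=0 → run D
t=36: queue=[D,A,E,H,F,G] q_used=1 → run D
t=37: queue=[A,E,H,F,G,D] q_used=0 → run A
t=38: queue=[A,E,H,F,G,D] q_used=1 → run A
t=39: queue=[E,H,F,G,D] q_used=0 → run E
t=40: queue=[E,H,F,G,D] q_used=1 → run E
t=41: queue=[H,F,G,D] q_used=0 → run H
t=42: queue=[H,F,G,D] q_used=1 → run H
t=43: queue=[F,G,D,H] q_used=0 → run F
t=44: queue=[F,G,D,H] q_used=1 → run F
t=45: queue=[G,D,H,F] q_used=0 → run G
t=46: queue=[D,H,F] q_used=0 → run D
t=47: queue=[H,F] q_used=0 → run H
t=48: queue=[F] q_used=0 → run F
t=49: queue=[F] q_used=1 → run F

running at tick 45 = G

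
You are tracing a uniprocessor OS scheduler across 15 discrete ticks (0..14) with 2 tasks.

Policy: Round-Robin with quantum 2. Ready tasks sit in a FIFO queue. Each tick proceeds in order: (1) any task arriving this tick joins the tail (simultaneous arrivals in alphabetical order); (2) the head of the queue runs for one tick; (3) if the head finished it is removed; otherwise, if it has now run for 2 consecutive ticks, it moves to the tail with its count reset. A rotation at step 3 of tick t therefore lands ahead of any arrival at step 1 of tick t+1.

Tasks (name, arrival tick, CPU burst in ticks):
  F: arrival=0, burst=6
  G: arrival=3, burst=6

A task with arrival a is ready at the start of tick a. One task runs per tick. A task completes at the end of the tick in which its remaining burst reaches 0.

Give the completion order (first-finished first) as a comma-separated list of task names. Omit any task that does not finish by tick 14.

t=0: queue=[F] q_used=0 → run F
t=1: queue=[F] q_used=1 → run F
t=2: queue=[F] q_used=0 → run F
t=3: queue=[F,G] q_used=1 → run F
t=4: queue=[G,F] q_used=0 → run G
t=5: queue=[G,F] q_used=1 → run G
t=6: queue=[F,G] q_used=0 → run F
t=7: queue=[F,G] q_used=1 → run F
t=8: queue=[G] q_used=0 → run G
t=9: queue=[G] q_used=1 → run G
t=10: queue=[G] q_used=0 → run G
t=11: queue=[G] q_used=1 → run G
t=12: (idle)
t=13: (idle)
t=14: (idle)

completion order = F, G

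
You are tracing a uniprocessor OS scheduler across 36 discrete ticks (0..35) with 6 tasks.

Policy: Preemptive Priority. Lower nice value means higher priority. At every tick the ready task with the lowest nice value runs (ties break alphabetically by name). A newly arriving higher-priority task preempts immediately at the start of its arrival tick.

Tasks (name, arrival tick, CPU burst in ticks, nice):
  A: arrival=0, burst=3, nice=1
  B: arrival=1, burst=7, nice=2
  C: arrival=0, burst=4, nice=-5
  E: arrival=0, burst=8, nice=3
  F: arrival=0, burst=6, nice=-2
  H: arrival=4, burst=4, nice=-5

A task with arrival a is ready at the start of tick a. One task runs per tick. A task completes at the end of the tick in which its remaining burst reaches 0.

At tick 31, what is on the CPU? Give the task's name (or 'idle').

running at tick 31 = E

t=0: ready={A,C,E,F} → run C
t=1: ready={A,B,C,E,F} → run C
t=2: ready={A,B,C,E,F} → run C
t=3: ready={A,B,C,E,F} → run C
t=4: ready={A,B,E,F,H} → run H
t=5: ready={A,B,E,F,H} → run H
t=6: ready={A,B,E,F,H} → run H
t=7: ready={A,B,E,F,H} → run H
t=8: ready={A,B,E,F} → run F
t=9: ready={A,B,E,F} → run F
t=10: ready={A,B,E,F} → run F
t=11: ready={A,B,E,F} → run F
t=12: ready={A,B,E,F} → run F
t=13: ready={A,B,E,F} → run F
t=14: ready={A,B,E} → run A
t=15: ready={A,B,E} → run A
t=16: ready={A,B,E} → run A
t=17: ready={B,E} → run B
t=18: ready={B,E} → run B
t=19: ready={B,E} → run B
t=20: ready={B,E} → run B
t=21: ready={B,E} → run B
t=22: ready={B,E} → run B
t=23: ready={B,E} → run B
t=24: ready={E} → run E
t=25: ready={E} → run E
t=26: ready={E} → run E
t=27: ready={E} → run E
t=28: ready={E} → run E
t=29: ready={E} → run E
t=30: ready={E} → run E
t=31: ready={E} → run E
t=32: (idle)
t=33: (idle)
t=34: (idle)
t=35: (idle)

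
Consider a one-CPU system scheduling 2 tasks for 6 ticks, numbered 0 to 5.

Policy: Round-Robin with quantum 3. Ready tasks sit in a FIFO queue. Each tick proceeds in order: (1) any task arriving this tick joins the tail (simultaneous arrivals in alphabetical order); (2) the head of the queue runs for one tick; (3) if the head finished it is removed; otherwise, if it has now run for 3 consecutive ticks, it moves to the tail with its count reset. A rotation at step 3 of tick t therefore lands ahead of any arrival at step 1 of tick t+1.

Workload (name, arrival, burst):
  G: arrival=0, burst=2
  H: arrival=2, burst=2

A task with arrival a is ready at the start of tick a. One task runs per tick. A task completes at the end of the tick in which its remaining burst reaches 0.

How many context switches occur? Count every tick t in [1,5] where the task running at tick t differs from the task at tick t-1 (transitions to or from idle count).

t=0: queue=[G] q_used=0 → run G
t=1: queue=[G] q_used=1 → run G
t=2: queue=[H] q_used=0 → run H
t=3: queue=[H] q_used=1 → run H
t=4: (idle)
t=5: (idle)

context switches = 2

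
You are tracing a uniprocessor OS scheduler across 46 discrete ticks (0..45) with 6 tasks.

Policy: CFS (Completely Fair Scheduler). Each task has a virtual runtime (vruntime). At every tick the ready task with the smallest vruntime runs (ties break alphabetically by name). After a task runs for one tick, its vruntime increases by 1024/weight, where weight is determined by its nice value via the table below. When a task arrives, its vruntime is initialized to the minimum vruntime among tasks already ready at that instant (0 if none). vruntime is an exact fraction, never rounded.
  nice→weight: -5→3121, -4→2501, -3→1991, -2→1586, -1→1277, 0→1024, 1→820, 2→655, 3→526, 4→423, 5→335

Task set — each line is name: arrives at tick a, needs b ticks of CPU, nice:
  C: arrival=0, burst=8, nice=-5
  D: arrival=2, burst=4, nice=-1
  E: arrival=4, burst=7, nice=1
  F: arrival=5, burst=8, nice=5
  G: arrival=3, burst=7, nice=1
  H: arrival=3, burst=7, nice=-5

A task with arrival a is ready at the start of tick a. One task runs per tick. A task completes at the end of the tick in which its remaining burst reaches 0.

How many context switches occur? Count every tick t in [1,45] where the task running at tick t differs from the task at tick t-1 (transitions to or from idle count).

t=0: vr[C=0] → run C
t=1: vr[C=1024/3121] → run C
t=2: vr[C=2048/3121 D=2048/3121] → run C
t=3: vr[C=3072/3121 D=2048/3121 G=2048/3121 H=2048/3121] → run D
t=4: vr[C=3072/3121 D=5811200/3985517 E=2048/3121 G=2048/3121 H=2048/3121] → run E
t=5: vr[C=3072/3121 D=5811200/3985517 E=1218816/639805 F=2048/3121 G=2048/3121 H=2048/3121] → run F
t=6: vr[C=3072/3121 D=5811200/3985517 E=1218816/639805 F=3881984/1045535 G=2048/3121 H=2048/3121] → run G
t=7: vr[C=3072/3121 D=5811200/3985517 E=1218816/639805 F=3881984/1045535 G=1218816/639805 H=2048/3121] → run H
t=8: vr[C=3072/3121 D=5811200/3985517 E=1218816/639805 F=3881984/1045535 G=1218816/639805 H=3072/3121] → run C
t=9: vr[C=4096/3121 D=5811200/3985517 E=1218816/639805 F=3881984/1045535 G=1218816/639805 H=3072/3121] → run H
t=10: vr[C=4096/3121 D=5811200/3985517 E=1218816/639805 F=3881984/1045535 G=1218816/639805 H=4096/3121] → run C
t=11: vr[C=5120/3121 D=5811200/3985517 E=1218816/639805 F=3881984/1045535 G=1218816/639805 H=4096/3121] → run H
t=12: vr[C=5120/3121 D=5811200/3985517 E=1218816/639805 F=3881984/1045535 G=1218816/639805 H=5120/3121] → run D
t=13: vr[C=5120/3121 D=9007104/3985517 E=1218816/639805 F=3881984/1045535 G=1218816/639805 H=5120/3121] → run C
t=14: vr[C=6144/3121 D=9007104/3985517 E=1218816/639805 F=3881984/1045535 G=1218816/639805 H=5120/3121] → run H
t=15: vr[C=6144/3121 D=9007104/3985517 E=1218816/639805 F=3881984/1045535 G=1218816/639805 H=6144/3121] → run E
t=16: vr[C=6144/3121 D=9007104/3985517 E=2017792/639805 F=3881984/1045535 G=1218816/639805 H=6144/3121] → run G
t=17: vr[C=6144/3121 D=9007104/3985517 E=2017792/639805 F=3881984/1045535 G=2017792/639805 H=6144/3121] → run C
t=18: vr[C=7168/3121 D=9007104/3985517 E=2017792/639805 F=3881984/1045535 G=2017792/639805 H=6144/3121] → run H
t=19: vr[C=7168/3121 D=9007104/3985517 E=2017792/639805 F=3881984/1045535 G=2017792/639805 H=7168/3121] → run D
t=20: vr[C=7168/3121 D=12203008/3985517 E=2017792/639805 F=3881984/1045535 G=2017792/639805 H=7168/3121] → run C
t=21: vr[D=12203008/3985517 E=2017792/639805 F=3881984/1045535 G=2017792/639805 H=7168/3121] → run H
t=22: vr[D=12203008/3985517 E=2017792/639805 F=3881984/1045535 G=2017792/639805 H=8192/3121] → run H
t=23: vr[D=12203008/3985517 E=2017792/639805 F=3881984/1045535 G=2017792/639805] → run D
t=24: vr[E=2017792/639805 F=3881984/1045535 G=2017792/639805] → run E
t=25: vr[E=2816768/639805 F=3881984/1045535 G=2017792/639805] → run G
t=26: vr[E=2816768/639805 F=3881984/1045535 G=2816768/639805] → run F
t=27: vr[E=2816768/639805 F=7077888/1045535 G=2816768/639805] → run E
t=28: vr[E=3615744/639805 F=7077888/1045535 G=2816768/639805] → run G
t=29: vr[E=3615744/639805 F=7077888/1045535 G=3615744/639805] → run E
t=30: vr[E=882944/127961 F=7077888/1045535 G=3615744/639805] → run G
t=31: vr[E=882944/127961 F=7077888/1045535 G=882944/127961] → run F
t=32: vr[E=882944/127961 F=10273792/1045535 G=882944/127961] → run E
t=33: vr[E=5213696/639805 F=10273792/1045535 G=882944/127961] → run G
t=34: vr[E=5213696/639805 F=10273792/1045535 G=5213696/639805] → run E
t=35: vr[F=10273792/1045535 G=5213696/639805] → run G
t=36: vr[F=10273792/1045535] → run F
t=37: vr[F=13469696/1045535] → run F
t=38: vr[F=3333120/209107] → run F
t=39: vr[F=19861504/1045535] → run F
t=40: vr[F=23057408/1045535] → run F
t=41: (idle)
t=42: (idle)
t=43: (idle)
t=44: (idle)
t=45: (idle)

context switches = 34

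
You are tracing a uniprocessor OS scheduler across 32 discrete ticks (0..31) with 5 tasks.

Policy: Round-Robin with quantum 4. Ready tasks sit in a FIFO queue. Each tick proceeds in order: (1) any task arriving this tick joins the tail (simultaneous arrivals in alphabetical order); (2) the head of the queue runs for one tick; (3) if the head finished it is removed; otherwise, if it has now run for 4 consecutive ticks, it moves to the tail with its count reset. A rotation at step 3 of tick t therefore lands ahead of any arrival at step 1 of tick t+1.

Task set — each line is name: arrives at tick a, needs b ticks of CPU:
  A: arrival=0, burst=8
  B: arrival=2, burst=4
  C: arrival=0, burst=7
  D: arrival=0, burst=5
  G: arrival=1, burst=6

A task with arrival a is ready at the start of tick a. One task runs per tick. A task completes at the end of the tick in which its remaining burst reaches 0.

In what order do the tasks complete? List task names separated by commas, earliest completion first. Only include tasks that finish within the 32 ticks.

t=0: queue=[A,C,D] q_used=0 → run A
t=1: queue=[A,C,D,G] q_used=1 → run A
t=2: queue=[A,C,D,G,B] q_used=2 → run A
t=3: queue=[A,C,D,G,B] q_used=3 → run A
t=4: queue=[C,D,G,B,A] q_used=0 → run C
t=5: queue=[C,D,G,B,A] q_used=1 → run C
t=6: queue=[C,D,G,B,A] q_used=2 → run C
t=7: queue=[C,D,G,B,A] q_used=3 → run C
t=8: queue=[D,G,B,A,C] q_used=0 → run D
t=9: queue=[D,G,B,A,C] q_used=1 → run D
t=10: queue=[D,G,B,A,C] q_used=2 → run D
t=11: queue=[D,G,B,A,C] q_used=3 → run D
t=12: queue=[G,B,A,C,D] q_used=0 → run G
t=13: queue=[G,B,A,C,D] q_used=1 → run G
t=14: queue=[G,B,A,C,D] q_used=2 → run G
t=15: queue=[G,B,A,C,D] q_used=3 → run G
t=16: queue=[B,A,C,D,G] q_used=0 → run B
t=17: queue=[B,A,C,D,G] q_used=1 → run B
t=18: queue=[B,A,C,D,G] q_used=2 → run B
t=19: queue=[B,A,C,D,G] q_used=3 → run B
t=20: queue=[A,C,D,G] q_used=0 → run A
t=21: queue=[A,C,D,G] q_used=1 → run A
t=22: queue=[A,C,D,G] q_used=2 → run A
t=23: queue=[A,C,D,G] q_used=3 → run A
t=24: queue=[C,D,G] q_used=0 → run C
t=25: queue=[C,D,G] q_used=1 → run C
t=26: queue=[C,D,G] q_used=2 → run C
t=27: queue=[D,G] q_used=0 → run D
t=28: queue=[G] q_used=0 → run G
t=29: queue=[G] q_used=1 → run G
t=30: (idle)
t=31: (idle)

completion order = B, A, C, D, G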